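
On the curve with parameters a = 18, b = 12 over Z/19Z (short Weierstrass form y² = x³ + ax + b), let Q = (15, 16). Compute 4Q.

Repeated addition: build up to 4Q.
2Q: tangent at (15, 16): λ = (3·15² + 18)/(2·16) ≡ 9/13. 13⁻¹ ≡ 3 (mod 19), so λ ≡ 9·3 ≡ 8.
  x = λ² - 15 - 15 = 64 - 30 ≡ 15; y = λ·(15 - 15) - 16 ≡ 3. → (15, 3)
3Q: (15, 3) + (15, 16): same x and y₁ ≡ -y₂, so the sum is O.
4Q: O + (15, 16) = (15, 16) (identity).

(15, 16)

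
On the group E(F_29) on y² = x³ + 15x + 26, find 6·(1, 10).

(1, 10)

Write G = (1, 10).
Repeated addition: build up to 6G.
2G: tangent at (1, 10): λ = (3·1² + 15)/(2·10) ≡ 18/20. 20⁻¹ ≡ 16 (mod 29), so λ ≡ 18·16 ≡ 27.
  x = λ² - 1 - 1 = 729 - 2 ≡ 2; y = λ·(1 - 2) - 10 ≡ 21. → (2, 21)
3G: (2, 21) + (1, 10). λ = (10 - 21)/(1 - 2) ≡ 18/28 mod 29. 28⁻¹ ≡ 28 (mod 29), so λ ≡ 11.
  x = λ² - 2 - 1 = 121 - 3 ≡ 2; y = λ·(2 - 2) - 21 ≡ 8. → (2, 8)
4G: (2, 8) + (1, 10). λ = (10 - 8)/(1 - 2) ≡ 2/28 mod 29. 28⁻¹ ≡ 28 (mod 29) since 28·28 = 784 ≡ 1, so λ ≡ 27.
  x = λ² - 2 - 1 = 729 - 3 ≡ 1; y = λ·(2 - 1) - 8 ≡ 19. → (1, 19)
5G: (1, 19) + (1, 10): same x and y₁ ≡ -y₂, so the sum is 𝒪.
6G: 𝒪 + (1, 10) = (1, 10) (identity).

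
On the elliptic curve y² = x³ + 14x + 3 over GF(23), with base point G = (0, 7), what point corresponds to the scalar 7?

(4, 13)

Double-and-add on 7 = (111)₂. Start with G = (0, 7) for the leading 1-bit.
double: tangent at (0, 7): λ = (3·0² + 14)/(2·7) ≡ 14/14. 14⁻¹ ≡ 5 (mod 23) since 14·5 = 70 ≡ 1, so λ ≡ 14·5 ≡ 1.
  x = λ² - 0 - 0 = 1 - 0 ≡ 1; y = λ·(0 - 1) - 7 ≡ 15. → (1, 15)
add G: (1, 15) + (0, 7). λ = (7 - 15)/(0 - 1) ≡ 15/22 mod 23. 22⁻¹ ≡ 22 (mod 23), so λ ≡ 8.
  x = λ² - 1 - 0 = 64 - 1 ≡ 17; y = λ·(1 - 17) - 15 ≡ 18. → (17, 18)
double: tangent at (17, 18): λ = (3·17² + 14)/(2·18) ≡ 7/13. 13⁻¹ ≡ 16 (mod 23), so λ ≡ 7·16 ≡ 20.
  x = λ² - 17 - 17 = 400 - 34 ≡ 21; y = λ·(17 - 21) - 18 ≡ 17. → (21, 17)
add G: (21, 17) + (0, 7). λ = (7 - 17)/(0 - 21) ≡ 13/2 mod 23. 2⁻¹ ≡ 12 (mod 23), so λ ≡ 18.
  x = λ² - 21 - 0 = 324 - 21 ≡ 4; y = λ·(21 - 4) - 17 ≡ 13. → (4, 13)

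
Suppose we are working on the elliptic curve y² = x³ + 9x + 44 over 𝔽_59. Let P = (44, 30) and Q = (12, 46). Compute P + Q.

(44, 30) + (12, 46). λ = (46 - 30)/(12 - 44) ≡ 16/27 mod 59. 27⁻¹ ≡ 35 (mod 59) since 27·35 = 945 ≡ 1, so λ ≡ 29.
  x = λ² - 44 - 12 = 841 - 56 ≡ 18; y = λ·(44 - 18) - 30 ≡ 16. → (18, 16)

(18, 16)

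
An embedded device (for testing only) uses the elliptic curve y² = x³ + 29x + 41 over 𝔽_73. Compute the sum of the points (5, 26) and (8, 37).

(5, 26) + (8, 37). λ = (37 - 26)/(8 - 5) ≡ 11/3 mod 73. 3⁻¹ ≡ 49 (mod 73) since 3·49 = 147 ≡ 1, so λ ≡ 28.
  x = λ² - 5 - 8 = 784 - 13 ≡ 41; y = λ·(5 - 41) - 26 ≡ 61. → (41, 61)

(41, 61)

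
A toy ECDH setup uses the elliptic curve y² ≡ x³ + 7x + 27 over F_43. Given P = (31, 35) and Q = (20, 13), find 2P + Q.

First 2P:
Repeated addition: build up to 2P.
2P: tangent at (31, 35): λ = (3·31² + 7)/(2·35) ≡ 9/27. 27⁻¹ ≡ 8 (mod 43), so λ ≡ 9·8 ≡ 29.
  x = λ² - 31 - 31 = 841 - 62 ≡ 5; y = λ·(31 - 5) - 35 ≡ 31. → (5, 31)
2P = (5, 31).
Finally 2P + Q:
(5, 31) + (20, 13). λ = (13 - 31)/(20 - 5) ≡ 25/15 mod 43. 15⁻¹ ≡ 23 (mod 43), so λ ≡ 16.
  x = λ² - 5 - 20 = 256 - 25 ≡ 16; y = λ·(5 - 16) - 31 ≡ 8. → (16, 8)

(16, 8)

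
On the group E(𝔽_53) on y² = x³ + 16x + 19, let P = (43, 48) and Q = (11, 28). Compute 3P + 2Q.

First 3P:
Repeated addition: build up to 3P.
2P: tangent at (43, 48): λ = (3·43² + 16)/(2·48) ≡ 51/43. 43⁻¹ ≡ 37 (mod 53) since 43·37 = 1591 ≡ 1, so λ ≡ 51·37 ≡ 32.
  x = λ² - 43 - 43 = 1024 - 86 ≡ 37; y = λ·(43 - 37) - 48 ≡ 38. → (37, 38)
3P: (37, 38) + (43, 48). λ = (48 - 38)/(43 - 37) ≡ 10/6 mod 53. 6⁻¹ ≡ 9 (mod 53), so λ ≡ 37.
  x = λ² - 37 - 43 = 1369 - 80 ≡ 17; y = λ·(37 - 17) - 38 ≡ 13. → (17, 13)
3P = (17, 13).
Next 2Q:
Repeated addition: build up to 2Q.
2Q: tangent at (11, 28): λ = (3·11² + 16)/(2·28) ≡ 8/3. 3⁻¹ ≡ 18 (mod 53), so λ ≡ 8·18 ≡ 38.
  x = λ² - 11 - 11 = 1444 - 22 ≡ 44; y = λ·(11 - 44) - 28 ≡ 43. → (44, 43)
2Q = (44, 43).
Finally 3P + 2Q:
(17, 13) + (44, 43). λ = (43 - 13)/(44 - 17) ≡ 30/27 mod 53. 27⁻¹ ≡ 2 (mod 53), so λ ≡ 7.
  x = λ² - 17 - 44 = 49 - 61 ≡ 41; y = λ·(17 - 41) - 13 ≡ 31. → (41, 31)

(41, 31)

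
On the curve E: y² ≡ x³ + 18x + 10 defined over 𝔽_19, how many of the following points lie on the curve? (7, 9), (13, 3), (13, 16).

(7, 9): 9² ≡ 5, rhs ≡ 4 → off.
(13, 3): 3² ≡ 9, rhs ≡ 9 → on.
(13, 16): 16² ≡ 9, rhs ≡ 9 → on.

2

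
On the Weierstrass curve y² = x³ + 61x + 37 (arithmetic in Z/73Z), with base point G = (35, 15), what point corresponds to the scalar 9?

(22, 36)

Double-and-add on 9 = (1001)₂. Start with G = (35, 15) for the leading 1-bit.
double: tangent at (35, 15): λ = (3·35² + 61)/(2·15) ≡ 13/30. 30⁻¹ ≡ 56 (mod 73) since 30·56 = 1680 ≡ 1, so λ ≡ 13·56 ≡ 71.
  x = λ² - 35 - 35 = 5041 - 70 ≡ 7; y = λ·(35 - 7) - 15 ≡ 2. → (7, 2)
double: tangent at (7, 2): λ = (3·7² + 61)/(2·2) ≡ 62/4. 4⁻¹ ≡ 55 (mod 73), so λ ≡ 62·55 ≡ 52.
  x = λ² - 7 - 7 = 2704 - 14 ≡ 62; y = λ·(7 - 62) - 2 ≡ 58. → (62, 58)
double: tangent at (62, 58): λ = (3·62² + 61)/(2·58) ≡ 59/43. 43⁻¹ ≡ 17 (mod 73), so λ ≡ 59·17 ≡ 54.
  x = λ² - 62 - 62 = 2916 - 124 ≡ 18; y = λ·(62 - 18) - 58 ≡ 55. → (18, 55)
add G: (18, 55) + (35, 15). λ = (15 - 55)/(35 - 18) ≡ 33/17 mod 73. 17⁻¹ ≡ 43 (mod 73) since 17·43 = 731 ≡ 1, so λ ≡ 32.
  x = λ² - 18 - 35 = 1024 - 53 ≡ 22; y = λ·(18 - 22) - 55 ≡ 36. → (22, 36)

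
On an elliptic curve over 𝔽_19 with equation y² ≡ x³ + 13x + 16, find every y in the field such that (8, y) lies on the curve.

x³ + 13x + 16 = 632 ≡ 5 (mod 19).
Square roots of 5 mod 19: 9 and 10 (since 9² = 81 ≡ 5).

9, 10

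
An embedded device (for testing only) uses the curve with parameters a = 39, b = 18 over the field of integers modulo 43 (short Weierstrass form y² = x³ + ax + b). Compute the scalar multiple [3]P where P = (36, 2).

(37, 27)

Repeated addition: build up to 3P.
2P: tangent at (36, 2): λ = (3·36² + 39)/(2·2) ≡ 14/4. 4⁻¹ ≡ 11 (mod 43), so λ ≡ 14·11 ≡ 25.
  x = λ² - 36 - 36 = 625 - 72 ≡ 37; y = λ·(36 - 37) - 2 ≡ 16. → (37, 16)
3P: (37, 16) + (36, 2). λ = (2 - 16)/(36 - 37) ≡ 29/42 mod 43. 42⁻¹ ≡ 42 (mod 43) since 42·42 = 1764 ≡ 1, so λ ≡ 14.
  x = λ² - 37 - 36 = 196 - 73 ≡ 37; y = λ·(37 - 37) - 16 ≡ 27. → (37, 27)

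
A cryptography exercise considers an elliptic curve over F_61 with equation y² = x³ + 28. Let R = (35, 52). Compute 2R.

tangent at (35, 52): λ = (3·35² + 0)/(2·52) ≡ 15/43. 43⁻¹ ≡ 44 (mod 61), so λ ≡ 15·44 ≡ 50.
  x = λ² - 35 - 35 = 2500 - 70 ≡ 51; y = λ·(35 - 51) - 52 ≡ 2. → (51, 2)

(51, 2)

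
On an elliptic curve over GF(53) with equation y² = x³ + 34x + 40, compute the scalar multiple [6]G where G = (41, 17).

(43, 48)

Repeated addition: build up to 6G.
2G: tangent at (41, 17): λ = (3·41² + 34)/(2·17) ≡ 42/34. 34⁻¹ ≡ 39 (mod 53) since 34·39 = 1326 ≡ 1, so λ ≡ 42·39 ≡ 48.
  x = λ² - 41 - 41 = 2304 - 82 ≡ 49; y = λ·(41 - 49) - 17 ≡ 23. → (49, 23)
3G: (49, 23) + (41, 17). λ = (17 - 23)/(41 - 49) ≡ 47/45 mod 53. 45⁻¹ ≡ 33 (mod 53), so λ ≡ 14.
  x = λ² - 49 - 41 = 196 - 90 ≡ 0; y = λ·(49 - 0) - 23 ≡ 27. → (0, 27)
4G: (0, 27) + (41, 17). λ = (17 - 27)/(41 - 0) ≡ 43/41 mod 53. 41⁻¹ ≡ 22 (mod 53), so λ ≡ 45.
  x = λ² - 0 - 41 = 2025 - 41 ≡ 23; y = λ·(0 - 23) - 27 ≡ 51. → (23, 51)
5G: (23, 51) + (41, 17). λ = (17 - 51)/(41 - 23) ≡ 19/18 mod 53. 18⁻¹ ≡ 3 (mod 53) since 18·3 = 54 ≡ 1, so λ ≡ 4.
  x = λ² - 23 - 41 = 16 - 64 ≡ 5; y = λ·(23 - 5) - 51 ≡ 21. → (5, 21)
6G: (5, 21) + (41, 17). λ = (17 - 21)/(41 - 5) ≡ 49/36 mod 53. 36⁻¹ ≡ 28 (mod 53) since 36·28 = 1008 ≡ 1, so λ ≡ 47.
  x = λ² - 5 - 41 = 2209 - 46 ≡ 43; y = λ·(5 - 43) - 21 ≡ 48. → (43, 48)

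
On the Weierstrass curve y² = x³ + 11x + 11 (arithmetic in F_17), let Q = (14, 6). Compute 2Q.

(8, 13)

tangent at (14, 6): λ = (3·14² + 11)/(2·6) ≡ 4/12. 12⁻¹ ≡ 10 (mod 17), so λ ≡ 4·10 ≡ 6.
  x = λ² - 14 - 14 = 36 - 28 ≡ 8; y = λ·(14 - 8) - 6 ≡ 13. → (8, 13)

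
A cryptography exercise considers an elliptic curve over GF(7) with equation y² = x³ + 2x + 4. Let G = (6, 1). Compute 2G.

tangent at (6, 1): λ = (3·6² + 2)/(2·1) ≡ 5/2. 2⁻¹ ≡ 4 (mod 7) since 2·4 = 8 ≡ 1, so λ ≡ 5·4 ≡ 6.
  x = λ² - 6 - 6 = 36 - 12 ≡ 3; y = λ·(6 - 3) - 1 ≡ 3. → (3, 3)

(3, 3)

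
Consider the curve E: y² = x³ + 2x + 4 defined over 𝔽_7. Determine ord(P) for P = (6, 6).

10

2P: tangent at (6, 6): λ = (3·6² + 2)/(2·6) ≡ 5/5. 5⁻¹ ≡ 3 (mod 7) since 5·3 = 15 ≡ 1, so λ ≡ 5·3 ≡ 1.
  x = λ² - 6 - 6 = 1 - 12 ≡ 3; y = λ·(6 - 3) - 6 ≡ 4. → (3, 4)
3P: (3, 4) + (6, 6). λ = (6 - 4)/(6 - 3) ≡ 2/3 mod 7. 3⁻¹ ≡ 5 (mod 7), so λ ≡ 3.
  x = λ² - 3 - 6 = 9 - 9 ≡ 0; y = λ·(3 - 0) - 4 ≡ 5. → (0, 5)
4P: (0, 5) + (6, 6). λ = (6 - 5)/(6 - 0) ≡ 1/6 mod 7. 6⁻¹ ≡ 6 (mod 7), so λ ≡ 6.
  x = λ² - 0 - 6 = 36 - 6 ≡ 2; y = λ·(0 - 2) - 5 ≡ 4. → (2, 4)
5P: (2, 4) + (6, 6). λ = (6 - 4)/(6 - 2) ≡ 2/4 mod 7. 4⁻¹ ≡ 2 (mod 7), so λ ≡ 4.
  x = λ² - 2 - 6 = 16 - 8 ≡ 1; y = λ·(2 - 1) - 4 ≡ 0. → (1, 0)
6P: (1, 0) + (6, 6). λ = (6 - 0)/(6 - 1) ≡ 6/5 mod 7. 5⁻¹ ≡ 3 (mod 7), so λ ≡ 4.
  x = λ² - 1 - 6 = 16 - 7 ≡ 2; y = λ·(1 - 2) - 0 ≡ 3. → (2, 3)
7P: (2, 3) + (6, 6). λ = (6 - 3)/(6 - 2) ≡ 3/4 mod 7. 4⁻¹ ≡ 2 (mod 7), so λ ≡ 6.
  x = λ² - 2 - 6 = 36 - 8 ≡ 0; y = λ·(2 - 0) - 3 ≡ 2. → (0, 2)
8P: (0, 2) + (6, 6). λ = (6 - 2)/(6 - 0) ≡ 4/6 mod 7. 6⁻¹ ≡ 6 (mod 7), so λ ≡ 3.
  x = λ² - 0 - 6 = 9 - 6 ≡ 3; y = λ·(0 - 3) - 2 ≡ 3. → (3, 3)
9P: (3, 3) + (6, 6). λ = (6 - 3)/(6 - 3) ≡ 3/3 mod 7. 3⁻¹ ≡ 5 (mod 7) since 3·5 = 15 ≡ 1, so λ ≡ 1.
  x = λ² - 3 - 6 = 1 - 9 ≡ 6; y = λ·(3 - 6) - 3 ≡ 1. → (6, 1)
10P: (6, 1) + (6, 6): same x and y₁ ≡ -y₂, so the sum is the point at infinity.
10P = the point at infinity, so the order is 10.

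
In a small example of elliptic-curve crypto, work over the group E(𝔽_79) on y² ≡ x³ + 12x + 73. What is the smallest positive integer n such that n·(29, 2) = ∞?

3

2P: tangent at (29, 2): λ = (3·29² + 12)/(2·2) ≡ 7/4. 4⁻¹ ≡ 20 (mod 79) since 4·20 = 80 ≡ 1, so λ ≡ 7·20 ≡ 61.
  x = λ² - 29 - 29 = 3721 - 58 ≡ 29; y = λ·(29 - 29) - 2 ≡ 77. → (29, 77)
3P: (29, 77) + (29, 2): same x and y₁ ≡ -y₂, so the sum is ∞.
3P = ∞, so the order is 3.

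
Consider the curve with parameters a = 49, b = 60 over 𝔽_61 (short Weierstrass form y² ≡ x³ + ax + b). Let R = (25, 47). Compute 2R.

(12, 27)

tangent at (25, 47): λ = (3·25² + 49)/(2·47) ≡ 33/33. 33⁻¹ ≡ 37 (mod 61) since 33·37 = 1221 ≡ 1, so λ ≡ 33·37 ≡ 1.
  x = λ² - 25 - 25 = 1 - 50 ≡ 12; y = λ·(25 - 12) - 47 ≡ 27. → (12, 27)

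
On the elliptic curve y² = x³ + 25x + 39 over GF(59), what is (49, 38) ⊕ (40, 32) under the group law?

(49, 38) + (40, 32). λ = (32 - 38)/(40 - 49) ≡ 53/50 mod 59. 50⁻¹ ≡ 13 (mod 59), so λ ≡ 40.
  x = λ² - 49 - 40 = 1600 - 89 ≡ 36; y = λ·(49 - 36) - 38 ≡ 10. → (36, 10)

(36, 10)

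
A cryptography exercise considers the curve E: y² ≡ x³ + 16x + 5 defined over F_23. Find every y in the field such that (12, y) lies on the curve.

x³ + 16x + 5 = 1925 ≡ 16 (mod 23).
Square roots of 16 mod 23: 4 and 19 (since 4² = 16 ≡ 16).

4, 19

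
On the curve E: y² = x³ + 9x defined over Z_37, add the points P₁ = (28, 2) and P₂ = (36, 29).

(28, 2) + (36, 29). λ = (29 - 2)/(36 - 28) ≡ 27/8 mod 37. 8⁻¹ ≡ 14 (mod 37), so λ ≡ 8.
  x = λ² - 28 - 36 = 64 - 64 ≡ 0; y = λ·(28 - 0) - 2 ≡ 0. → (0, 0)

(0, 0)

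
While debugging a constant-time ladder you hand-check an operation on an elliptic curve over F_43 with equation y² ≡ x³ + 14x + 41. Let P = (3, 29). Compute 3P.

Repeated addition: build up to 3P.
2P: tangent at (3, 29): λ = (3·3² + 14)/(2·29) ≡ 41/15. 15⁻¹ ≡ 23 (mod 43), so λ ≡ 41·23 ≡ 40.
  x = λ² - 3 - 3 = 1600 - 6 ≡ 3; y = λ·(3 - 3) - 29 ≡ 14. → (3, 14)
3P: (3, 14) + (3, 29): same x and y₁ ≡ -y₂, so the sum is the point at infinity.

O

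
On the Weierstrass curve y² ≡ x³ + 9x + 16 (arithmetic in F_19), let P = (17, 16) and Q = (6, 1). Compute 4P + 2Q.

(1, 8)

First 4P:
Repeated addition: build up to 4P.
2P: tangent at (17, 16): λ = (3·17² + 9)/(2·16) ≡ 2/13. 13⁻¹ ≡ 3 (mod 19) since 13·3 = 39 ≡ 1, so λ ≡ 2·3 ≡ 6.
  x = λ² - 17 - 17 = 36 - 34 ≡ 2; y = λ·(17 - 2) - 16 ≡ 17. → (2, 17)
3P: (2, 17) + (17, 16). λ = (16 - 17)/(17 - 2) ≡ 18/15 mod 19. 15⁻¹ ≡ 14 (mod 19), so λ ≡ 5.
  x = λ² - 2 - 17 = 25 - 19 ≡ 6; y = λ·(2 - 6) - 17 ≡ 1. → (6, 1)
4P: (6, 1) + (17, 16). λ = (16 - 1)/(17 - 6) ≡ 15/11 mod 19. 11⁻¹ ≡ 7 (mod 19), so λ ≡ 10.
  x = λ² - 6 - 17 = 100 - 23 ≡ 1; y = λ·(6 - 1) - 1 ≡ 11. → (1, 11)
4P = (1, 11).
Next 2Q:
Repeated addition: build up to 2Q.
2Q: tangent at (6, 1): λ = (3·6² + 9)/(2·1) ≡ 3/2. 2⁻¹ ≡ 10 (mod 19), so λ ≡ 3·10 ≡ 11.
  x = λ² - 6 - 6 = 121 - 12 ≡ 14; y = λ·(6 - 14) - 1 ≡ 6. → (14, 6)
2Q = (14, 6).
Finally 4P + 2Q:
(1, 11) + (14, 6). λ = (6 - 11)/(14 - 1) ≡ 14/13 mod 19. 13⁻¹ ≡ 3 (mod 19), so λ ≡ 4.
  x = λ² - 1 - 14 = 16 - 15 ≡ 1; y = λ·(1 - 1) - 11 ≡ 8. → (1, 8)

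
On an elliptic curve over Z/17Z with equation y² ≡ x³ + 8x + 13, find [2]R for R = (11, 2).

tangent at (11, 2): λ = (3·11² + 8)/(2·2) ≡ 14/4. 4⁻¹ ≡ 13 (mod 17), so λ ≡ 14·13 ≡ 12.
  x = λ² - 11 - 11 = 144 - 22 ≡ 3; y = λ·(11 - 3) - 2 ≡ 9. → (3, 9)

(3, 9)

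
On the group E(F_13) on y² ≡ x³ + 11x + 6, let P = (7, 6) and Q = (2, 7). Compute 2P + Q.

(7, 7)

First 2P:
Repeated addition: build up to 2P.
2P: tangent at (7, 6): λ = (3·7² + 11)/(2·6) ≡ 2/12. 12⁻¹ ≡ 12 (mod 13) since 12·12 = 144 ≡ 1, so λ ≡ 2·12 ≡ 11.
  x = λ² - 7 - 7 = 121 - 14 ≡ 3; y = λ·(7 - 3) - 6 ≡ 12. → (3, 12)
2P = (3, 12).
Finally 2P + Q:
(3, 12) + (2, 7). λ = (7 - 12)/(2 - 3) ≡ 8/12 mod 13. 12⁻¹ ≡ 12 (mod 13), so λ ≡ 5.
  x = λ² - 3 - 2 = 25 - 5 ≡ 7; y = λ·(3 - 7) - 12 ≡ 7. → (7, 7)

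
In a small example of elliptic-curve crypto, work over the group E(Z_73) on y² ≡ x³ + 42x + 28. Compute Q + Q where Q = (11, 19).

tangent at (11, 19): λ = (3·11² + 42)/(2·19) ≡ 40/38. 38⁻¹ ≡ 25 (mod 73), so λ ≡ 40·25 ≡ 51.
  x = λ² - 11 - 11 = 2601 - 22 ≡ 24; y = λ·(11 - 24) - 19 ≡ 48. → (24, 48)

(24, 48)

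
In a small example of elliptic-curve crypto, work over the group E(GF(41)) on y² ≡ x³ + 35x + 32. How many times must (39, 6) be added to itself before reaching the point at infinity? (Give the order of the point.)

2P: tangent at (39, 6): λ = (3·39² + 35)/(2·6) ≡ 6/12. 12⁻¹ ≡ 24 (mod 41), so λ ≡ 6·24 ≡ 21.
  x = λ² - 39 - 39 = 441 - 78 ≡ 35; y = λ·(39 - 35) - 6 ≡ 37. → (35, 37)
3P: (35, 37) + (39, 6). λ = (6 - 37)/(39 - 35) ≡ 10/4 mod 41. 4⁻¹ ≡ 31 (mod 41), so λ ≡ 23.
  x = λ² - 35 - 39 = 529 - 74 ≡ 4; y = λ·(35 - 4) - 37 ≡ 20. → (4, 20)
4P: (4, 20) + (39, 6). λ = (6 - 20)/(39 - 4) ≡ 27/35 mod 41. 35⁻¹ ≡ 34 (mod 41), so λ ≡ 16.
  x = λ² - 4 - 39 = 256 - 43 ≡ 8; y = λ·(4 - 8) - 20 ≡ 39. → (8, 39)
5P: (8, 39) + (39, 6). λ = (6 - 39)/(39 - 8) ≡ 8/31 mod 41. 31⁻¹ ≡ 4 (mod 41) since 31·4 = 124 ≡ 1, so λ ≡ 32.
  x = λ² - 8 - 39 = 1024 - 47 ≡ 34; y = λ·(8 - 34) - 39 ≡ 31. → (34, 31)
6P: (34, 31) + (39, 6). λ = (6 - 31)/(39 - 34) ≡ 16/5 mod 41. 5⁻¹ ≡ 33 (mod 41) since 5·33 = 165 ≡ 1, so λ ≡ 36.
  x = λ² - 34 - 39 = 1296 - 73 ≡ 34; y = λ·(34 - 34) - 31 ≡ 10. → (34, 10)
7P: (34, 10) + (39, 6). λ = (6 - 10)/(39 - 34) ≡ 37/5 mod 41. 5⁻¹ ≡ 33 (mod 41), so λ ≡ 32.
  x = λ² - 34 - 39 = 1024 - 73 ≡ 8; y = λ·(34 - 8) - 10 ≡ 2. → (8, 2)
8P: (8, 2) + (39, 6). λ = (6 - 2)/(39 - 8) ≡ 4/31 mod 41. 31⁻¹ ≡ 4 (mod 41), so λ ≡ 16.
  x = λ² - 8 - 39 = 256 - 47 ≡ 4; y = λ·(8 - 4) - 2 ≡ 21. → (4, 21)
9P: (4, 21) + (39, 6). λ = (6 - 21)/(39 - 4) ≡ 26/35 mod 41. 35⁻¹ ≡ 34 (mod 41), so λ ≡ 23.
  x = λ² - 4 - 39 = 529 - 43 ≡ 35; y = λ·(4 - 35) - 21 ≡ 4. → (35, 4)
10P: (35, 4) + (39, 6). λ = (6 - 4)/(39 - 35) ≡ 2/4 mod 41. 4⁻¹ ≡ 31 (mod 41), so λ ≡ 21.
  x = λ² - 35 - 39 = 441 - 74 ≡ 39; y = λ·(35 - 39) - 4 ≡ 35. → (39, 35)
11P: (39, 35) + (39, 6): same x and y₁ ≡ -y₂, so the sum is the point at infinity.
11P = the point at infinity, so the order is 11.

11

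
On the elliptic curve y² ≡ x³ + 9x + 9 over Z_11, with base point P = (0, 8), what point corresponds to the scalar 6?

(9, 7)

Double-and-add on 6 = (110)₂. Start with P = (0, 8) for the leading 1-bit.
double: tangent at (0, 8): λ = (3·0² + 9)/(2·8) ≡ 9/5. 5⁻¹ ≡ 9 (mod 11), so λ ≡ 9·9 ≡ 4.
  x = λ² - 0 - 0 = 16 - 0 ≡ 5; y = λ·(0 - 5) - 8 ≡ 5. → (5, 5)
add P: (5, 5) + (0, 8). λ = (8 - 5)/(0 - 5) ≡ 3/6 mod 11. 6⁻¹ ≡ 2 (mod 11) since 6·2 = 12 ≡ 1, so λ ≡ 6.
  x = λ² - 5 - 0 = 36 - 5 ≡ 9; y = λ·(5 - 9) - 5 ≡ 4. → (9, 4)
double: tangent at (9, 4): λ = (3·9² + 9)/(2·4) ≡ 10/8. 8⁻¹ ≡ 7 (mod 11), so λ ≡ 10·7 ≡ 4.
  x = λ² - 9 - 9 = 16 - 18 ≡ 9; y = λ·(9 - 9) - 4 ≡ 7. → (9, 7)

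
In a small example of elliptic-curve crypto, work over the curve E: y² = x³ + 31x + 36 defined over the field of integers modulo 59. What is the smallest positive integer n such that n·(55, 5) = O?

2P: tangent at (55, 5): λ = (3·55² + 31)/(2·5) ≡ 20/10. 10⁻¹ ≡ 6 (mod 59), so λ ≡ 20·6 ≡ 2.
  x = λ² - 55 - 55 = 4 - 110 ≡ 12; y = λ·(55 - 12) - 5 ≡ 22. → (12, 22)
3P: (12, 22) + (55, 5). λ = (5 - 22)/(55 - 12) ≡ 42/43 mod 59. 43⁻¹ ≡ 11 (mod 59) since 43·11 = 473 ≡ 1, so λ ≡ 49.
  x = λ² - 12 - 55 = 2401 - 67 ≡ 33; y = λ·(12 - 33) - 22 ≡ 11. → (33, 11)
4P: (33, 11) + (55, 5). λ = (5 - 11)/(55 - 33) ≡ 53/22 mod 59. 22⁻¹ ≡ 51 (mod 59) since 22·51 = 1122 ≡ 1, so λ ≡ 48.
  x = λ² - 33 - 55 = 2304 - 88 ≡ 33; y = λ·(33 - 33) - 11 ≡ 48. → (33, 48)
5P: (33, 48) + (55, 5). λ = (5 - 48)/(55 - 33) ≡ 16/22 mod 59. 22⁻¹ ≡ 51 (mod 59) since 22·51 = 1122 ≡ 1, so λ ≡ 49.
  x = λ² - 33 - 55 = 2401 - 88 ≡ 12; y = λ·(33 - 12) - 48 ≡ 37. → (12, 37)
6P: (12, 37) + (55, 5). λ = (5 - 37)/(55 - 12) ≡ 27/43 mod 59. 43⁻¹ ≡ 11 (mod 59), so λ ≡ 2.
  x = λ² - 12 - 55 = 4 - 67 ≡ 55; y = λ·(12 - 55) - 37 ≡ 54. → (55, 54)
7P: (55, 54) + (55, 5): same x and y₁ ≡ -y₂, so the sum is O.
7P = O, so the order is 7.

7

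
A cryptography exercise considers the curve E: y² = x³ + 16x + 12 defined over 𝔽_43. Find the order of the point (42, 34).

3

2P: tangent at (42, 34): λ = (3·42² + 16)/(2·34) ≡ 19/25. 25⁻¹ ≡ 31 (mod 43) since 25·31 = 775 ≡ 1, so λ ≡ 19·31 ≡ 30.
  x = λ² - 42 - 42 = 900 - 84 ≡ 42; y = λ·(42 - 42) - 34 ≡ 9. → (42, 9)
3P: (42, 9) + (42, 34): same x and y₁ ≡ -y₂, so the sum is 𝒪.
3P = 𝒪, so the order is 3.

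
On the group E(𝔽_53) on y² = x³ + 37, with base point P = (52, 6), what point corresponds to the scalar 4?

Repeated addition: build up to 4P.
2P: tangent at (52, 6): λ = (3·52² + 0)/(2·6) ≡ 3/12. 12⁻¹ ≡ 31 (mod 53) since 12·31 = 372 ≡ 1, so λ ≡ 3·31 ≡ 40.
  x = λ² - 52 - 52 = 1600 - 104 ≡ 12; y = λ·(52 - 12) - 6 ≡ 4. → (12, 4)
3P: (12, 4) + (52, 6). λ = (6 - 4)/(52 - 12) ≡ 2/40 mod 53. 40⁻¹ ≡ 4 (mod 53), so λ ≡ 8.
  x = λ² - 12 - 52 = 64 - 64 ≡ 0; y = λ·(12 - 0) - 4 ≡ 39. → (0, 39)
4P: (0, 39) + (52, 6). λ = (6 - 39)/(52 - 0) ≡ 20/52 mod 53. 52⁻¹ ≡ 52 (mod 53), so λ ≡ 33.
  x = λ² - 0 - 52 = 1089 - 52 ≡ 30; y = λ·(0 - 30) - 39 ≡ 31. → (30, 31)

(30, 31)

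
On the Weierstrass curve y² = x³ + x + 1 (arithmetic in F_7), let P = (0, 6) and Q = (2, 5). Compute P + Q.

(0, 1)

(0, 6) + (2, 5). λ = (5 - 6)/(2 - 0) ≡ 6/2 mod 7. 2⁻¹ ≡ 4 (mod 7), so λ ≡ 3.
  x = λ² - 0 - 2 = 9 - 2 ≡ 0; y = λ·(0 - 0) - 6 ≡ 1. → (0, 1)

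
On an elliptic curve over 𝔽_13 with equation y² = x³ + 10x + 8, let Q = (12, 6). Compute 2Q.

(2, 7)

tangent at (12, 6): λ = (3·12² + 10)/(2·6) ≡ 0/12. 12⁻¹ ≡ 12 (mod 13), so λ ≡ 0·12 ≡ 0.
  x = λ² - 12 - 12 = 0 - 24 ≡ 2; y = λ·(12 - 2) - 6 ≡ 7. → (2, 7)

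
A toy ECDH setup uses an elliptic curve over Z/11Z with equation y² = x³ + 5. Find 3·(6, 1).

Write Q = (6, 1).
Repeated addition: build up to 3Q.
2Q: tangent at (6, 1): λ = (3·6² + 0)/(2·1) ≡ 9/2. 2⁻¹ ≡ 6 (mod 11) since 2·6 = 12 ≡ 1, so λ ≡ 9·6 ≡ 10.
  x = λ² - 6 - 6 = 100 - 12 ≡ 0; y = λ·(6 - 0) - 1 ≡ 4. → (0, 4)
3Q: (0, 4) + (6, 1). λ = (1 - 4)/(6 - 0) ≡ 8/6 mod 11. 6⁻¹ ≡ 2 (mod 11), so λ ≡ 5.
  x = λ² - 0 - 6 = 25 - 6 ≡ 8; y = λ·(0 - 8) - 4 ≡ 0. → (8, 0)

(8, 0)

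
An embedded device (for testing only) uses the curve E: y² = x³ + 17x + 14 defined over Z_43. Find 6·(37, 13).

Write P = (37, 13).
Repeated addition: build up to 6P.
2P: tangent at (37, 13): λ = (3·37² + 17)/(2·13) ≡ 39/26. 26⁻¹ ≡ 5 (mod 43), so λ ≡ 39·5 ≡ 23.
  x = λ² - 37 - 37 = 529 - 74 ≡ 25; y = λ·(37 - 25) - 13 ≡ 5. → (25, 5)
3P: (25, 5) + (37, 13). λ = (13 - 5)/(37 - 25) ≡ 8/12 mod 43. 12⁻¹ ≡ 18 (mod 43), so λ ≡ 15.
  x = λ² - 25 - 37 = 225 - 62 ≡ 34; y = λ·(25 - 34) - 5 ≡ 32. → (34, 32)
4P: (34, 32) + (37, 13). λ = (13 - 32)/(37 - 34) ≡ 24/3 mod 43. 3⁻¹ ≡ 29 (mod 43), so λ ≡ 8.
  x = λ² - 34 - 37 = 64 - 71 ≡ 36; y = λ·(34 - 36) - 32 ≡ 38. → (36, 38)
5P: (36, 38) + (37, 13). λ = (13 - 38)/(37 - 36) ≡ 18/1 mod 43. 1⁻¹ ≡ 1 (mod 43), so λ ≡ 18.
  x = λ² - 36 - 37 = 324 - 73 ≡ 36; y = λ·(36 - 36) - 38 ≡ 5. → (36, 5)
6P: (36, 5) + (37, 13). λ = (13 - 5)/(37 - 36) ≡ 8/1 mod 43. 1⁻¹ ≡ 1 (mod 43), so λ ≡ 8.
  x = λ² - 36 - 37 = 64 - 73 ≡ 34; y = λ·(36 - 34) - 5 ≡ 11. → (34, 11)

(34, 11)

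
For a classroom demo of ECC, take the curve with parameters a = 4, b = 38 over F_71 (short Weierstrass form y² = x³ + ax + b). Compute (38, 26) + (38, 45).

O

The two points share x = 38 and their y-coordinates satisfy 26 + 45 ≡ 0 (mod 71), so they are inverses. Their sum is O.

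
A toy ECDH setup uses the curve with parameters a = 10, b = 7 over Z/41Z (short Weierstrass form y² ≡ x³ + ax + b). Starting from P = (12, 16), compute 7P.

(12, 25)

Double-and-add on 7 = (111)₂. Start with P = (12, 16) for the leading 1-bit.
double: tangent at (12, 16): λ = (3·12² + 10)/(2·16) ≡ 32/32. 32⁻¹ ≡ 9 (mod 41) since 32·9 = 288 ≡ 1, so λ ≡ 32·9 ≡ 1.
  x = λ² - 12 - 12 = 1 - 24 ≡ 18; y = λ·(12 - 18) - 16 ≡ 19. → (18, 19)
add P: (18, 19) + (12, 16). λ = (16 - 19)/(12 - 18) ≡ 38/35 mod 41. 35⁻¹ ≡ 34 (mod 41), so λ ≡ 21.
  x = λ² - 18 - 12 = 441 - 30 ≡ 1; y = λ·(18 - 1) - 19 ≡ 10. → (1, 10)
double: tangent at (1, 10): λ = (3·1² + 10)/(2·10) ≡ 13/20. 20⁻¹ ≡ 39 (mod 41) since 20·39 = 780 ≡ 1, so λ ≡ 13·39 ≡ 15.
  x = λ² - 1 - 1 = 225 - 2 ≡ 18; y = λ·(1 - 18) - 10 ≡ 22. → (18, 22)
add P: (18, 22) + (12, 16). λ = (16 - 22)/(12 - 18) ≡ 35/35 mod 41. 35⁻¹ ≡ 34 (mod 41) since 35·34 = 1190 ≡ 1, so λ ≡ 1.
  x = λ² - 18 - 12 = 1 - 30 ≡ 12; y = λ·(18 - 12) - 22 ≡ 25. → (12, 25)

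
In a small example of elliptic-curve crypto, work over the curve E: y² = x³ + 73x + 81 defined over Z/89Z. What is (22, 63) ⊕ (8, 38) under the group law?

(69, 12)

(22, 63) + (8, 38). λ = (38 - 63)/(8 - 22) ≡ 64/75 mod 89. 75⁻¹ ≡ 19 (mod 89), so λ ≡ 59.
  x = λ² - 22 - 8 = 3481 - 30 ≡ 69; y = λ·(22 - 69) - 63 ≡ 12. → (69, 12)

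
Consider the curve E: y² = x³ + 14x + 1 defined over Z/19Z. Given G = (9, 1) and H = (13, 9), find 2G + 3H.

First 2G:
Repeated addition: build up to 2G.
2G: tangent at (9, 1): λ = (3·9² + 14)/(2·1) ≡ 10/2. 2⁻¹ ≡ 10 (mod 19) since 2·10 = 20 ≡ 1, so λ ≡ 10·10 ≡ 5.
  x = λ² - 9 - 9 = 25 - 18 ≡ 7; y = λ·(9 - 7) - 1 ≡ 9. → (7, 9)
2G = (7, 9).
Next 3H:
Repeated addition: build up to 3H.
2H: tangent at (13, 9): λ = (3·13² + 14)/(2·9) ≡ 8/18. 18⁻¹ ≡ 18 (mod 19), so λ ≡ 8·18 ≡ 11.
  x = λ² - 13 - 13 = 121 - 26 ≡ 0; y = λ·(13 - 0) - 9 ≡ 1. → (0, 1)
3H: (0, 1) + (13, 9). λ = (9 - 1)/(13 - 0) ≡ 8/13 mod 19. 13⁻¹ ≡ 3 (mod 19), so λ ≡ 5.
  x = λ² - 0 - 13 = 25 - 13 ≡ 12; y = λ·(0 - 12) - 1 ≡ 15. → (12, 15)
3H = (12, 15).
Finally 2G + 3H:
(7, 9) + (12, 15). λ = (15 - 9)/(12 - 7) ≡ 6/5 mod 19. 5⁻¹ ≡ 4 (mod 19) since 5·4 = 20 ≡ 1, so λ ≡ 5.
  x = λ² - 7 - 12 = 25 - 19 ≡ 6; y = λ·(7 - 6) - 9 ≡ 15. → (6, 15)

(6, 15)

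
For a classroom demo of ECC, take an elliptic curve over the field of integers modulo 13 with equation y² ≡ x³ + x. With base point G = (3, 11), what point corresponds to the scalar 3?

Repeated addition: build up to 3G.
2G: tangent at (3, 11): λ = (3·3² + 1)/(2·11) ≡ 2/9. 9⁻¹ ≡ 3 (mod 13), so λ ≡ 2·3 ≡ 6.
  x = λ² - 3 - 3 = 36 - 6 ≡ 4; y = λ·(3 - 4) - 11 ≡ 9. → (4, 9)
3G: (4, 9) + (3, 11). λ = (11 - 9)/(3 - 4) ≡ 2/12 mod 13. 12⁻¹ ≡ 12 (mod 13) since 12·12 = 144 ≡ 1, so λ ≡ 11.
  x = λ² - 4 - 3 = 121 - 7 ≡ 10; y = λ·(4 - 10) - 9 ≡ 3. → (10, 3)

(10, 3)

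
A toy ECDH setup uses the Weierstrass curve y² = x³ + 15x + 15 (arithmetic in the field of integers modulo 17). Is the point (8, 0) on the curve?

y² = 0² ≡ 0; x³ + 15x + 15 = 647 ≡ 1 (mod 17). 0 ≠ 1.

no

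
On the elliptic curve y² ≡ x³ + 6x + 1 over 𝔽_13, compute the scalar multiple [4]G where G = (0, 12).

Double-and-add on 4 = (100)₂. Start with G = (0, 12) for the leading 1-bit.
double: tangent at (0, 12): λ = (3·0² + 6)/(2·12) ≡ 6/11. 11⁻¹ ≡ 6 (mod 13), so λ ≡ 6·6 ≡ 10.
  x = λ² - 0 - 0 = 100 - 0 ≡ 9; y = λ·(0 - 9) - 12 ≡ 2. → (9, 2)
double: tangent at (9, 2): λ = (3·9² + 6)/(2·2) ≡ 2/4. 4⁻¹ ≡ 10 (mod 13), so λ ≡ 2·10 ≡ 7.
  x = λ² - 9 - 9 = 49 - 18 ≡ 5; y = λ·(9 - 5) - 2 ≡ 0. → (5, 0)

(5, 0)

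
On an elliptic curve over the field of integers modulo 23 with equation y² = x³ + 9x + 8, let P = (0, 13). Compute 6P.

O

Repeated addition: build up to 6P.
2P: tangent at (0, 13): λ = (3·0² + 9)/(2·13) ≡ 9/3. 3⁻¹ ≡ 8 (mod 23), so λ ≡ 9·8 ≡ 3.
  x = λ² - 0 - 0 = 9 - 0 ≡ 9; y = λ·(0 - 9) - 13 ≡ 6. → (9, 6)
3P: (9, 6) + (0, 13). λ = (13 - 6)/(0 - 9) ≡ 7/14 mod 23. 14⁻¹ ≡ 5 (mod 23), so λ ≡ 12.
  x = λ² - 9 - 0 = 144 - 9 ≡ 20; y = λ·(9 - 20) - 6 ≡ 0. → (20, 0)
4P: (20, 0) + (0, 13). λ = (13 - 0)/(0 - 20) ≡ 13/3 mod 23. 3⁻¹ ≡ 8 (mod 23), so λ ≡ 12.
  x = λ² - 20 - 0 = 144 - 20 ≡ 9; y = λ·(20 - 9) - 0 ≡ 17. → (9, 17)
5P: (9, 17) + (0, 13). λ = (13 - 17)/(0 - 9) ≡ 19/14 mod 23. 14⁻¹ ≡ 5 (mod 23), so λ ≡ 3.
  x = λ² - 9 - 0 = 9 - 9 ≡ 0; y = λ·(9 - 0) - 17 ≡ 10. → (0, 10)
6P: (0, 10) + (0, 13): same x and y₁ ≡ -y₂, so the sum is ∞.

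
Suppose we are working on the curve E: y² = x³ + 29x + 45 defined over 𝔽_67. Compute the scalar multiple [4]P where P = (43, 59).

Repeated addition: build up to 4P.
2P: tangent at (43, 59): λ = (3·43² + 29)/(2·59) ≡ 15/51. 51⁻¹ ≡ 46 (mod 67) since 51·46 = 2346 ≡ 1, so λ ≡ 15·46 ≡ 20.
  x = λ² - 43 - 43 = 400 - 86 ≡ 46; y = λ·(43 - 46) - 59 ≡ 15. → (46, 15)
3P: (46, 15) + (43, 59). λ = (59 - 15)/(43 - 46) ≡ 44/64 mod 67. 64⁻¹ ≡ 22 (mod 67) since 64·22 = 1408 ≡ 1, so λ ≡ 30.
  x = λ² - 46 - 43 = 900 - 89 ≡ 7; y = λ·(46 - 7) - 15 ≡ 16. → (7, 16)
4P: (7, 16) + (43, 59). λ = (59 - 16)/(43 - 7) ≡ 43/36 mod 67. 36⁻¹ ≡ 54 (mod 67) since 36·54 = 1944 ≡ 1, so λ ≡ 44.
  x = λ² - 7 - 43 = 1936 - 50 ≡ 10; y = λ·(7 - 10) - 16 ≡ 53. → (10, 53)

(10, 53)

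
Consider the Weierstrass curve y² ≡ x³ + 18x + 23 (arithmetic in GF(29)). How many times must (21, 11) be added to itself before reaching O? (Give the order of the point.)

6

2P: tangent at (21, 11): λ = (3·21² + 18)/(2·11) ≡ 7/22. 22⁻¹ ≡ 4 (mod 29), so λ ≡ 7·4 ≡ 28.
  x = λ² - 21 - 21 = 784 - 42 ≡ 17; y = λ·(21 - 17) - 11 ≡ 14. → (17, 14)
3P: (17, 14) + (21, 11). λ = (11 - 14)/(21 - 17) ≡ 26/4 mod 29. 4⁻¹ ≡ 22 (mod 29) since 4·22 = 88 ≡ 1, so λ ≡ 21.
  x = λ² - 17 - 21 = 441 - 38 ≡ 26; y = λ·(17 - 26) - 14 ≡ 0. → (26, 0)
4P: (26, 0) + (21, 11). λ = (11 - 0)/(21 - 26) ≡ 11/24 mod 29. 24⁻¹ ≡ 23 (mod 29) since 24·23 = 552 ≡ 1, so λ ≡ 21.
  x = λ² - 26 - 21 = 441 - 47 ≡ 17; y = λ·(26 - 17) - 0 ≡ 15. → (17, 15)
5P: (17, 15) + (21, 11). λ = (11 - 15)/(21 - 17) ≡ 25/4 mod 29. 4⁻¹ ≡ 22 (mod 29) since 4·22 = 88 ≡ 1, so λ ≡ 28.
  x = λ² - 17 - 21 = 784 - 38 ≡ 21; y = λ·(17 - 21) - 15 ≡ 18. → (21, 18)
6P: (21, 18) + (21, 11): same x and y₁ ≡ -y₂, so the sum is O.
6P = O, so the order is 6.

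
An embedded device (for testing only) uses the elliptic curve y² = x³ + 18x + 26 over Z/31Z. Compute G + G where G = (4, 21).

(28, 21)

tangent at (4, 21): λ = (3·4² + 18)/(2·21) ≡ 4/11. 11⁻¹ ≡ 17 (mod 31), so λ ≡ 4·17 ≡ 6.
  x = λ² - 4 - 4 = 36 - 8 ≡ 28; y = λ·(4 - 28) - 21 ≡ 21. → (28, 21)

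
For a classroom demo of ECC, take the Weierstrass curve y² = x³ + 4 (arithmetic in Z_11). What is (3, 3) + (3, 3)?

tangent at (3, 3): λ = (3·3² + 0)/(2·3) ≡ 5/6. 6⁻¹ ≡ 2 (mod 11) since 6·2 = 12 ≡ 1, so λ ≡ 5·2 ≡ 10.
  x = λ² - 3 - 3 = 100 - 6 ≡ 6; y = λ·(3 - 6) - 3 ≡ 0. → (6, 0)

(6, 0)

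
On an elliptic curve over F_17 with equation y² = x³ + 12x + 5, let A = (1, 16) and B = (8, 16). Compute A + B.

(8, 1)

(1, 16) + (8, 16). λ = (16 - 16)/(8 - 1) ≡ 0/7 mod 17. 7⁻¹ ≡ 5 (mod 17), so λ ≡ 0.
  x = λ² - 1 - 8 = 0 - 9 ≡ 8; y = λ·(1 - 8) - 16 ≡ 1. → (8, 1)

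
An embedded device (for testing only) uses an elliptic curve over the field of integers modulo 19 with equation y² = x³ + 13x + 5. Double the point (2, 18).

(5, 10)

tangent at (2, 18): λ = (3·2² + 13)/(2·18) ≡ 6/17. 17⁻¹ ≡ 9 (mod 19), so λ ≡ 6·9 ≡ 16.
  x = λ² - 2 - 2 = 256 - 4 ≡ 5; y = λ·(2 - 5) - 18 ≡ 10. → (5, 10)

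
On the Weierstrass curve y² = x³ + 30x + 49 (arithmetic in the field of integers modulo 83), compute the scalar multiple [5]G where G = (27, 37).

Double-and-add on 5 = (101)₂. Start with G = (27, 37) for the leading 1-bit.
double: tangent at (27, 37): λ = (3·27² + 30)/(2·37) ≡ 59/74. 74⁻¹ ≡ 46 (mod 83) since 74·46 = 3404 ≡ 1, so λ ≡ 59·46 ≡ 58.
  x = λ² - 27 - 27 = 3364 - 54 ≡ 73; y = λ·(27 - 73) - 37 ≡ 34. → (73, 34)
double: tangent at (73, 34): λ = (3·73² + 30)/(2·34) ≡ 81/68. 68⁻¹ ≡ 11 (mod 83) since 68·11 = 748 ≡ 1, so λ ≡ 81·11 ≡ 61.
  x = λ² - 73 - 73 = 3721 - 146 ≡ 6; y = λ·(73 - 6) - 34 ≡ 69. → (6, 69)
add G: (6, 69) + (27, 37). λ = (37 - 69)/(27 - 6) ≡ 51/21 mod 83. 21⁻¹ ≡ 4 (mod 83) since 21·4 = 84 ≡ 1, so λ ≡ 38.
  x = λ² - 6 - 27 = 1444 - 33 ≡ 0; y = λ·(6 - 0) - 69 ≡ 76. → (0, 76)

(0, 76)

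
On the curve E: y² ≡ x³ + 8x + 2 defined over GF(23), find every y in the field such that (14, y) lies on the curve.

x³ + 8x + 2 = 2858 ≡ 6 (mod 23).
Square roots of 6 mod 23: 11 and 12 (since 11² = 121 ≡ 6).

11, 12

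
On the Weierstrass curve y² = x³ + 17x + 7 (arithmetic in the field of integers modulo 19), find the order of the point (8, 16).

7

2P: tangent at (8, 16): λ = (3·8² + 17)/(2·16) ≡ 0/13. 13⁻¹ ≡ 3 (mod 19), so λ ≡ 0·3 ≡ 0.
  x = λ² - 8 - 8 = 0 - 16 ≡ 3; y = λ·(8 - 3) - 16 ≡ 3. → (3, 3)
3P: (3, 3) + (8, 16). λ = (16 - 3)/(8 - 3) ≡ 13/5 mod 19. 5⁻¹ ≡ 4 (mod 19), so λ ≡ 14.
  x = λ² - 3 - 8 = 196 - 11 ≡ 14; y = λ·(3 - 14) - 3 ≡ 14. → (14, 14)
4P: (14, 14) + (8, 16). λ = (16 - 14)/(8 - 14) ≡ 2/13 mod 19. 13⁻¹ ≡ 3 (mod 19), so λ ≡ 6.
  x = λ² - 14 - 8 = 36 - 22 ≡ 14; y = λ·(14 - 14) - 14 ≡ 5. → (14, 5)
5P: (14, 5) + (8, 16). λ = (16 - 5)/(8 - 14) ≡ 11/13 mod 19. 13⁻¹ ≡ 3 (mod 19), so λ ≡ 14.
  x = λ² - 14 - 8 = 196 - 22 ≡ 3; y = λ·(14 - 3) - 5 ≡ 16. → (3, 16)
6P: (3, 16) + (8, 16). λ = (16 - 16)/(8 - 3) ≡ 0/5 mod 19. 5⁻¹ ≡ 4 (mod 19) since 5·4 = 20 ≡ 1, so λ ≡ 0.
  x = λ² - 3 - 8 = 0 - 11 ≡ 8; y = λ·(3 - 8) - 16 ≡ 3. → (8, 3)
7P: (8, 3) + (8, 16): same x and y₁ ≡ -y₂, so the sum is O.
7P = O, so the order is 7.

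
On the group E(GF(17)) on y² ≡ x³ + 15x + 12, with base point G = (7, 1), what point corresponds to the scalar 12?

Repeated addition: build up to 12G.
2G: tangent at (7, 1): λ = (3·7² + 15)/(2·1) ≡ 9/2. 2⁻¹ ≡ 9 (mod 17) since 2·9 = 18 ≡ 1, so λ ≡ 9·9 ≡ 13.
  x = λ² - 7 - 7 = 169 - 14 ≡ 2; y = λ·(7 - 2) - 1 ≡ 13. → (2, 13)
3G: (2, 13) + (7, 1). λ = (1 - 13)/(7 - 2) ≡ 5/5 mod 17. 5⁻¹ ≡ 7 (mod 17), so λ ≡ 1.
  x = λ² - 2 - 7 = 1 - 9 ≡ 9; y = λ·(2 - 9) - 13 ≡ 14. → (9, 14)
4G: (9, 14) + (7, 1). λ = (1 - 14)/(7 - 9) ≡ 4/15 mod 17. 15⁻¹ ≡ 8 (mod 17), so λ ≡ 15.
  x = λ² - 9 - 7 = 225 - 16 ≡ 5; y = λ·(9 - 5) - 14 ≡ 12. → (5, 12)
5G: (5, 12) + (7, 1). λ = (1 - 12)/(7 - 5) ≡ 6/2 mod 17. 2⁻¹ ≡ 9 (mod 17), so λ ≡ 3.
  x = λ² - 5 - 7 = 9 - 12 ≡ 14; y = λ·(5 - 14) - 12 ≡ 12. → (14, 12)
6G: (14, 12) + (7, 1). λ = (1 - 12)/(7 - 14) ≡ 6/10 mod 17. 10⁻¹ ≡ 12 (mod 17), so λ ≡ 4.
  x = λ² - 14 - 7 = 16 - 21 ≡ 12; y = λ·(14 - 12) - 12 ≡ 13. → (12, 13)
7G: (12, 13) + (7, 1). λ = (1 - 13)/(7 - 12) ≡ 5/12 mod 17. 12⁻¹ ≡ 10 (mod 17) since 12·10 = 120 ≡ 1, so λ ≡ 16.
  x = λ² - 12 - 7 = 256 - 19 ≡ 16; y = λ·(12 - 16) - 13 ≡ 8. → (16, 8)
8G: (16, 8) + (7, 1). λ = (1 - 8)/(7 - 16) ≡ 10/8 mod 17. 8⁻¹ ≡ 15 (mod 17), so λ ≡ 14.
  x = λ² - 16 - 7 = 196 - 23 ≡ 3; y = λ·(16 - 3) - 8 ≡ 4. → (3, 4)
9G: (3, 4) + (7, 1). λ = (1 - 4)/(7 - 3) ≡ 14/4 mod 17. 4⁻¹ ≡ 13 (mod 17), so λ ≡ 12.
  x = λ² - 3 - 7 = 144 - 10 ≡ 15; y = λ·(3 - 15) - 4 ≡ 5. → (15, 5)
10G: (15, 5) + (7, 1). λ = (1 - 5)/(7 - 15) ≡ 13/9 mod 17. 9⁻¹ ≡ 2 (mod 17), so λ ≡ 9.
  x = λ² - 15 - 7 = 81 - 22 ≡ 8; y = λ·(15 - 8) - 5 ≡ 7. → (8, 7)
11G: (8, 7) + (7, 1). λ = (1 - 7)/(7 - 8) ≡ 11/16 mod 17. 16⁻¹ ≡ 16 (mod 17), so λ ≡ 6.
  x = λ² - 8 - 7 = 36 - 15 ≡ 4; y = λ·(8 - 4) - 7 ≡ 0. → (4, 0)
12G: (4, 0) + (7, 1). λ = (1 - 0)/(7 - 4) ≡ 1/3 mod 17. 3⁻¹ ≡ 6 (mod 17), so λ ≡ 6.
  x = λ² - 4 - 7 = 36 - 11 ≡ 8; y = λ·(4 - 8) - 0 ≡ 10. → (8, 10)

(8, 10)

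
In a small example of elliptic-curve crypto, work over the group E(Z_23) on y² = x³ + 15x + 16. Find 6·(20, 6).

Write P = (20, 6).
Double-and-add on 6 = (110)₂. Start with P = (20, 6) for the leading 1-bit.
double: tangent at (20, 6): λ = (3·20² + 15)/(2·6) ≡ 19/12. 12⁻¹ ≡ 2 (mod 23) since 12·2 = 24 ≡ 1, so λ ≡ 19·2 ≡ 15.
  x = λ² - 20 - 20 = 225 - 40 ≡ 1; y = λ·(20 - 1) - 6 ≡ 3. → (1, 3)
add P: (1, 3) + (20, 6). λ = (6 - 3)/(20 - 1) ≡ 3/19 mod 23. 19⁻¹ ≡ 17 (mod 23), so λ ≡ 5.
  x = λ² - 1 - 20 = 25 - 21 ≡ 4; y = λ·(1 - 4) - 3 ≡ 5. → (4, 5)
double: tangent at (4, 5): λ = (3·4² + 15)/(2·5) ≡ 17/10. 10⁻¹ ≡ 7 (mod 23) since 10·7 = 70 ≡ 1, so λ ≡ 17·7 ≡ 4.
  x = λ² - 4 - 4 = 16 - 8 ≡ 8; y = λ·(4 - 8) - 5 ≡ 2. → (8, 2)

(8, 2)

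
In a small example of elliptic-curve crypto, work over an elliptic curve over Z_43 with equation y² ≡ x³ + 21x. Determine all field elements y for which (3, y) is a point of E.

2, 41

x³ + 21x + 0 = 90 ≡ 4 (mod 43).
Square roots of 4 mod 43: 2 and 41 (since 2² = 4 ≡ 4).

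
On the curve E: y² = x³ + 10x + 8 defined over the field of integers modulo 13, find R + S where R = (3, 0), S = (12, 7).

(10, 9)

(3, 0) + (12, 7). λ = (7 - 0)/(12 - 3) ≡ 7/9 mod 13. 9⁻¹ ≡ 3 (mod 13), so λ ≡ 8.
  x = λ² - 3 - 12 = 64 - 15 ≡ 10; y = λ·(3 - 10) - 0 ≡ 9. → (10, 9)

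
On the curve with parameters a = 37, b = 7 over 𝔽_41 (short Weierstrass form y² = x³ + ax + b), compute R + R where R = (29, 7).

tangent at (29, 7): λ = (3·29² + 37)/(2·7) ≡ 18/14. 14⁻¹ ≡ 3 (mod 41) since 14·3 = 42 ≡ 1, so λ ≡ 18·3 ≡ 13.
  x = λ² - 29 - 29 = 169 - 58 ≡ 29; y = λ·(29 - 29) - 7 ≡ 34. → (29, 34)

(29, 34)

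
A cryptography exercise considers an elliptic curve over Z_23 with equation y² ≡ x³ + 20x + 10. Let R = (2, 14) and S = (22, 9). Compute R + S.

(12, 0)

(2, 14) + (22, 9). λ = (9 - 14)/(22 - 2) ≡ 18/20 mod 23. 20⁻¹ ≡ 15 (mod 23), so λ ≡ 17.
  x = λ² - 2 - 22 = 289 - 24 ≡ 12; y = λ·(2 - 12) - 14 ≡ 0. → (12, 0)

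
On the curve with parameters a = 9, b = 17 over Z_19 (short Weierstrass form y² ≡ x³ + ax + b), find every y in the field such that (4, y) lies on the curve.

x³ + 9x + 17 = 117 ≡ 3 (mod 19).
3 is a non-residue mod 19; no y exists.

none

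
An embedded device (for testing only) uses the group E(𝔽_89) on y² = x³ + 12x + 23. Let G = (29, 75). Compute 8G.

Double-and-add on 8 = (1000)₂. Start with G = (29, 75) for the leading 1-bit.
double: tangent at (29, 75): λ = (3·29² + 12)/(2·75) ≡ 43/61. 61⁻¹ ≡ 54 (mod 89), so λ ≡ 43·54 ≡ 8.
  x = λ² - 29 - 29 = 64 - 58 ≡ 6; y = λ·(29 - 6) - 75 ≡ 20. → (6, 20)
double: tangent at (6, 20): λ = (3·6² + 12)/(2·20) ≡ 31/40. 40⁻¹ ≡ 69 (mod 89), so λ ≡ 31·69 ≡ 3.
  x = λ² - 6 - 6 = 9 - 12 ≡ 86; y = λ·(6 - 86) - 20 ≡ 7. → (86, 7)
double: tangent at (86, 7): λ = (3·86² + 12)/(2·7) ≡ 39/14. 14⁻¹ ≡ 70 (mod 89), so λ ≡ 39·70 ≡ 60.
  x = λ² - 86 - 86 = 3600 - 172 ≡ 46; y = λ·(86 - 46) - 7 ≡ 79. → (46, 79)

(46, 79)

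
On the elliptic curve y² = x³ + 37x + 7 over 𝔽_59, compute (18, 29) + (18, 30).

The two points share x = 18 and their y-coordinates satisfy 29 + 30 ≡ 0 (mod 59), so they are inverses. Their sum is O.

O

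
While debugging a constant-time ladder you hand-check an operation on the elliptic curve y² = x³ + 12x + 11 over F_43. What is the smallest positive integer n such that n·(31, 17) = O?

2P: tangent at (31, 17): λ = (3·31² + 12)/(2·17) ≡ 14/34. 34⁻¹ ≡ 19 (mod 43) since 34·19 = 646 ≡ 1, so λ ≡ 14·19 ≡ 8.
  x = λ² - 31 - 31 = 64 - 62 ≡ 2; y = λ·(31 - 2) - 17 ≡ 0. → (2, 0)
3P: (2, 0) + (31, 17). λ = (17 - 0)/(31 - 2) ≡ 17/29 mod 43. 29⁻¹ ≡ 3 (mod 43), so λ ≡ 8.
  x = λ² - 2 - 31 = 64 - 33 ≡ 31; y = λ·(2 - 31) - 0 ≡ 26. → (31, 26)
4P: (31, 26) + (31, 17): same x and y₁ ≡ -y₂, so the sum is O.
4P = O, so the order is 4.

4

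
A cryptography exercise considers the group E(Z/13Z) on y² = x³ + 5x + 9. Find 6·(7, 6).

(12, 9)

Write G = (7, 6).
Repeated addition: build up to 6G.
2G: tangent at (7, 6): λ = (3·7² + 5)/(2·6) ≡ 9/12. 12⁻¹ ≡ 12 (mod 13), so λ ≡ 9·12 ≡ 4.
  x = λ² - 7 - 7 = 16 - 14 ≡ 2; y = λ·(7 - 2) - 6 ≡ 1. → (2, 1)
3G: (2, 1) + (7, 6). λ = (6 - 1)/(7 - 2) ≡ 5/5 mod 13. 5⁻¹ ≡ 8 (mod 13) since 5·8 = 40 ≡ 1, so λ ≡ 1.
  x = λ² - 2 - 7 = 1 - 9 ≡ 5; y = λ·(2 - 5) - 1 ≡ 9. → (5, 9)
4G: (5, 9) + (7, 6). λ = (6 - 9)/(7 - 5) ≡ 10/2 mod 13. 2⁻¹ ≡ 7 (mod 13), so λ ≡ 5.
  x = λ² - 5 - 7 = 25 - 12 ≡ 0; y = λ·(5 - 0) - 9 ≡ 3. → (0, 3)
5G: (0, 3) + (7, 6). λ = (6 - 3)/(7 - 0) ≡ 3/7 mod 13. 7⁻¹ ≡ 2 (mod 13) since 7·2 = 14 ≡ 1, so λ ≡ 6.
  x = λ² - 0 - 7 = 36 - 7 ≡ 3; y = λ·(0 - 3) - 3 ≡ 5. → (3, 5)
6G: (3, 5) + (7, 6). λ = (6 - 5)/(7 - 3) ≡ 1/4 mod 13. 4⁻¹ ≡ 10 (mod 13), so λ ≡ 10.
  x = λ² - 3 - 7 = 100 - 10 ≡ 12; y = λ·(3 - 12) - 5 ≡ 9. → (12, 9)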